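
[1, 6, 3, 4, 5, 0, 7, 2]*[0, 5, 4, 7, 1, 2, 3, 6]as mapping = [0→5, 1→3, 2→7, 3→1, 4→2, 5→0, 6→6, 7→4]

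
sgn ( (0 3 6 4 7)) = 1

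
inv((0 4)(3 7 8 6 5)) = (0 4)(3 5 6 8 7)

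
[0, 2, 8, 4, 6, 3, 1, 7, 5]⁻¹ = [0, 6, 1, 5, 3, 8, 4, 7, 2]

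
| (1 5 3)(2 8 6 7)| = 12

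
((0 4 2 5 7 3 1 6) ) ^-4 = (0 7) (1 2) (3 4) (5 6) 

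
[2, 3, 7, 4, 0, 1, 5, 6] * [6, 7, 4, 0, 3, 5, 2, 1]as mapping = [0→4, 1→0, 2→1, 3→3, 4→6, 5→7, 6→5, 7→2]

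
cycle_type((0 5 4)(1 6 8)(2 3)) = 2.3^2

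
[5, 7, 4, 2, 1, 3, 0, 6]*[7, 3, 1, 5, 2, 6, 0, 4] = [6, 4, 2, 1, 3, 5, 7, 0]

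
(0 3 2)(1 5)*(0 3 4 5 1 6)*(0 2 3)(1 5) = (0 4 1 5 6 2)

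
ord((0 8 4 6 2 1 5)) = 7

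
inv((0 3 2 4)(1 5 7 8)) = (0 4 2 3)(1 8 7 5)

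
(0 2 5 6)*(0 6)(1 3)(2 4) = (0 4 2 5)(1 3)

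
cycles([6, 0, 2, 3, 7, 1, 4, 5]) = (0 6 4 7 5 1)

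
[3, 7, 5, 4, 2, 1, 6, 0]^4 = [5, 4, 0, 1, 7, 3, 6, 2]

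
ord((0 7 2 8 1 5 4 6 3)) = 9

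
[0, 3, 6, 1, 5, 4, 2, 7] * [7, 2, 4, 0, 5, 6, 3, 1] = [7, 0, 3, 2, 6, 5, 4, 1]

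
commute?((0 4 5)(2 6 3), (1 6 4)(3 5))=no:(0 4 5)(2 6 3) * (1 6 4)(3 5)=(0 1 6 5)(2 4 3), (1 6 4)(3 5) * (0 4 5)(2 6 3)=(0 4 1 3)(2 6 5)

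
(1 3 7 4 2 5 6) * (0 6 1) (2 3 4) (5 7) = (0 6) (1 4 3 5) (2 7) 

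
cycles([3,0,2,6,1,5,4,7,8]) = (0 3 6 4 1) 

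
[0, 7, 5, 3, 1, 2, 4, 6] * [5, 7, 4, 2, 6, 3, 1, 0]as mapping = [0→5, 1→0, 2→3, 3→2, 4→7, 5→4, 6→6, 7→1]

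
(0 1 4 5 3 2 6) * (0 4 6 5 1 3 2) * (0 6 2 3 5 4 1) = (0 5 3 6 1 2 4)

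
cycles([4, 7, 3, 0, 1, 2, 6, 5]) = (0 4 1 7 5 2 3)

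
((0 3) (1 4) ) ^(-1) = (0 3) (1 4) 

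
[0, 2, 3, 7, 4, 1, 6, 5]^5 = [0, 1, 2, 3, 4, 5, 6, 7]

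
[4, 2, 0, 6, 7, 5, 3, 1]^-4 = [4, 2, 0, 3, 7, 5, 6, 1]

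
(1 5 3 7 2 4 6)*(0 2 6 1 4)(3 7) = (0 2)(1 5 7 6 4)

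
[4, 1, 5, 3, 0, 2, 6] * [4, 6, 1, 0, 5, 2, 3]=[5, 6, 2, 0, 4, 1, 3]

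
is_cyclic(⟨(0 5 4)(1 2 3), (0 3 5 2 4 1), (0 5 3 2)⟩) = no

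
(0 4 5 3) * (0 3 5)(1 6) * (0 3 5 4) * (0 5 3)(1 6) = (0 5 4)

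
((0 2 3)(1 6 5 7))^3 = (1 7 5 6)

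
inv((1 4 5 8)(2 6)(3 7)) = (1 8 5 4)(2 6)(3 7)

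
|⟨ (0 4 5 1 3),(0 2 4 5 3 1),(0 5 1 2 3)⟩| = 720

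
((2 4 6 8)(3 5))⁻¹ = (2 8 6 4)(3 5)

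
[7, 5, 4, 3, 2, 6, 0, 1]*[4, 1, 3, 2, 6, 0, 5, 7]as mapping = [0→7, 1→0, 2→6, 3→2, 4→3, 5→5, 6→4, 7→1]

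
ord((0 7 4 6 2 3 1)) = 7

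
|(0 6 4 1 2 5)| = 6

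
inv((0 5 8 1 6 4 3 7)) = (0 7 3 4 6 1 8 5)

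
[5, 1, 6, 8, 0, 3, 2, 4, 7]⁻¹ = [4, 1, 6, 5, 7, 0, 2, 8, 3]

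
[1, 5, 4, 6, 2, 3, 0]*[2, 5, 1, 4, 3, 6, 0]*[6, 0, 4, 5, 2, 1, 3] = [1, 3, 5, 6, 0, 2, 4]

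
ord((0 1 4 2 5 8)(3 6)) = 6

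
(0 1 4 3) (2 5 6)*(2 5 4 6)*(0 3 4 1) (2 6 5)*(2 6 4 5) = (1 2) (4 5) 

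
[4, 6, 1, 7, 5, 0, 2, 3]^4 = [4, 6, 1, 3, 5, 0, 2, 7]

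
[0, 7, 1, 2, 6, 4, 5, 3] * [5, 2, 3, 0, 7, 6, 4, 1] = [5, 1, 2, 3, 4, 7, 6, 0]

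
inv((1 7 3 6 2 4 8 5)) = (1 5 8 4 2 6 3 7)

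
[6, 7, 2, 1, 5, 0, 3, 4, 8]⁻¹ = [5, 3, 2, 6, 7, 4, 0, 1, 8]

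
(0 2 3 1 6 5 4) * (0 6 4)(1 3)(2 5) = (0 5)(1 4 6 2)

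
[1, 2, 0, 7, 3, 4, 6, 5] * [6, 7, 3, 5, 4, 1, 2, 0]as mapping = [0→7, 1→3, 2→6, 3→0, 4→5, 5→4, 6→2, 7→1]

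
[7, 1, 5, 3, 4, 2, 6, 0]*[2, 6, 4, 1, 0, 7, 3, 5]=[5, 6, 7, 1, 0, 4, 3, 2]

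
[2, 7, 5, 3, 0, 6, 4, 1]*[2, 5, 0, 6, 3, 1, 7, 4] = [0, 4, 1, 6, 2, 7, 3, 5]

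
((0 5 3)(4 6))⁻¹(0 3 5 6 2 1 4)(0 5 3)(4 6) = (0 3 4 2 1 6 5)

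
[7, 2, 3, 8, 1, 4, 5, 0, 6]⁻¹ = [7, 4, 1, 2, 5, 6, 8, 0, 3]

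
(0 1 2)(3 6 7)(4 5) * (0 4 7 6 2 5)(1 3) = (0 3 2 4)(1 5 7)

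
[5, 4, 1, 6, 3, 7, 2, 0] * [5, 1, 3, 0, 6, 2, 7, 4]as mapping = [0→2, 1→6, 2→1, 3→7, 4→0, 5→4, 6→3, 7→5]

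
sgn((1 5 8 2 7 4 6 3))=-1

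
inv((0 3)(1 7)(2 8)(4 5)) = (0 3)(1 7)(2 8)(4 5)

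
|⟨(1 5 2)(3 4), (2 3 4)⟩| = 120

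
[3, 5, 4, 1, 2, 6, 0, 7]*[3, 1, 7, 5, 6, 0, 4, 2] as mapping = [0→5, 1→0, 2→6, 3→1, 4→7, 5→4, 6→3, 7→2] 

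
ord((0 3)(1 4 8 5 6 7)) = 6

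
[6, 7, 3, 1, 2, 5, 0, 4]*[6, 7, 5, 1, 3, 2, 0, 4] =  [0, 4, 1, 7, 5, 2, 6, 3]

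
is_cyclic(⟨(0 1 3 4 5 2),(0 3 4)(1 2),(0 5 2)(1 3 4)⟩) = no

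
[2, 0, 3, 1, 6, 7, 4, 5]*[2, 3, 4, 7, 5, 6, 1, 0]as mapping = [0→4, 1→2, 2→7, 3→3, 4→1, 5→0, 6→5, 7→6]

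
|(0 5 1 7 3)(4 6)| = 10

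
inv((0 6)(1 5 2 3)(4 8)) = (0 6)(1 3 2 5)(4 8)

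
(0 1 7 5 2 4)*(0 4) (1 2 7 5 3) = (0 2) (1 5 7 3) 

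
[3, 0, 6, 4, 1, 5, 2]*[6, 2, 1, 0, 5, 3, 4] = [0, 6, 4, 5, 2, 3, 1]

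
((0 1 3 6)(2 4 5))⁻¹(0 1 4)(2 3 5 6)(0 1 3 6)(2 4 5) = (0 4 6 2)(1 3 5)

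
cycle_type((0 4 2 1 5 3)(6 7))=2.6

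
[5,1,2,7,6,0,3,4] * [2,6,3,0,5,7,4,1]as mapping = [0→7,1→6,2→3,3→1,4→4,5→2,6→0,7→5]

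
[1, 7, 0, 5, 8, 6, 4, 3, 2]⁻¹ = [2, 0, 8, 7, 6, 3, 5, 1, 4]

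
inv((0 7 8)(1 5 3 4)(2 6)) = (0 8 7)(1 4 3 5)(2 6)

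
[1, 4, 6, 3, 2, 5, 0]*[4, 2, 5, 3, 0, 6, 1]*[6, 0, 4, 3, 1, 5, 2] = [4, 6, 0, 3, 5, 2, 1]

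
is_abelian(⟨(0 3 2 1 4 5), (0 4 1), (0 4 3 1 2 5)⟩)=no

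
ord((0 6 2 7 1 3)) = 6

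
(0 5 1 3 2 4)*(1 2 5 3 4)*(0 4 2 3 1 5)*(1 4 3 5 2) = (0 4 3)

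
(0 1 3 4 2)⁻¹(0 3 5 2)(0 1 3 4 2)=(0 1 4 5)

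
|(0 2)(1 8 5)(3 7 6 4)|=12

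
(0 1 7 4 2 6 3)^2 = (0 7 2 3 1 4 6)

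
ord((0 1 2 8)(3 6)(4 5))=4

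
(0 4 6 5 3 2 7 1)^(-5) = (0 5 7 4 3 1 6 2)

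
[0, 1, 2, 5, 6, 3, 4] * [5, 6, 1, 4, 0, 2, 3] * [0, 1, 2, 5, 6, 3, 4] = [3, 4, 1, 2, 5, 6, 0]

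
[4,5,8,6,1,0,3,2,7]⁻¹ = [5,4,7,6,0,1,3,8,2]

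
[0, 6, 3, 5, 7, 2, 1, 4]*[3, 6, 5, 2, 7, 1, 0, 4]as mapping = [0→3, 1→0, 2→2, 3→1, 4→4, 5→5, 6→6, 7→7]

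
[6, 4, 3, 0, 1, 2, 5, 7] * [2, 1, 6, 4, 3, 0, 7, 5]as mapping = [0→7, 1→3, 2→4, 3→2, 4→1, 5→6, 6→0, 7→5]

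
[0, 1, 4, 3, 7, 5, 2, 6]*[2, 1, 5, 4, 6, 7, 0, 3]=[2, 1, 6, 4, 3, 7, 5, 0]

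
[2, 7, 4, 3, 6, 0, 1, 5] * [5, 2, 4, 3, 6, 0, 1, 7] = [4, 7, 6, 3, 1, 5, 2, 0]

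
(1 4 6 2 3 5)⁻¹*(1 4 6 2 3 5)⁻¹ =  (1 3 6)(2 4 5)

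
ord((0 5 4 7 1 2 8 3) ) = 8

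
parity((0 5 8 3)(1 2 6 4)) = even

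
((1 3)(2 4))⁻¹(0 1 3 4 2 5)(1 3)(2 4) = (0 3 1 2 4 5)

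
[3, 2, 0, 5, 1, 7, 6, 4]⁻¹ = [2, 4, 1, 0, 7, 3, 6, 5]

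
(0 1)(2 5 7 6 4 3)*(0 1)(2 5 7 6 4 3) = (2 7 4)(3 5 6)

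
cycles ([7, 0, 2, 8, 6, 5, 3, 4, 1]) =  (0 7 4 6 3 8 1)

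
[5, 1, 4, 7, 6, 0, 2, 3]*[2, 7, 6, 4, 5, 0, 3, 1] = [0, 7, 5, 1, 3, 2, 6, 4]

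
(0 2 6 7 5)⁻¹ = (0 5 7 6 2)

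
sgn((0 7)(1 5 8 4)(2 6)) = -1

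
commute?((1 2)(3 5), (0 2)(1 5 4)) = no:(1 2)(3 5)*(0 2)(1 5 4) = (0 2 5 3 4 1), (0 2)(1 5 4)*(1 2)(3 5) = (0 1 3 5 4 2)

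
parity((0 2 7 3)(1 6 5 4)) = even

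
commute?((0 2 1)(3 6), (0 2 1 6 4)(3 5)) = no:(0 2 1)(3 6)*(0 2 1 6 4)(3 5) = (0 1 2 6 5 3 4), (0 2 1 6 4)(3 5)*(0 2 1)(3 6) = (0 1 3 5 6 4 2)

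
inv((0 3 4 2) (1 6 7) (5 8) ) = (0 2 4 3) (1 7 6) (5 8) 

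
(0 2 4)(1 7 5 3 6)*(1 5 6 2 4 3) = (0 4)(1 7 6 5)(2 3)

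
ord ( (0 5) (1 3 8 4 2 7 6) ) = 14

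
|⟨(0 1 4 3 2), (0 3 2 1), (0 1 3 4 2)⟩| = 120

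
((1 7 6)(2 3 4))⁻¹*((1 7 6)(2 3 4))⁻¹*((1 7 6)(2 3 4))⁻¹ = ()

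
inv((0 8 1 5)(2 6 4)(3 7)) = (0 5 1 8)(2 4 6)(3 7)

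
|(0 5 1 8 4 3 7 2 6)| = 9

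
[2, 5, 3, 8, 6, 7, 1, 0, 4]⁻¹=[7, 6, 0, 2, 8, 1, 4, 5, 3]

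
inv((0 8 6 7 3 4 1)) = (0 1 4 3 7 6 8)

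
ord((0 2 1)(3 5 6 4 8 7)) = 6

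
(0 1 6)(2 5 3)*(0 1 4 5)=(0 4 5 3 2)(1 6)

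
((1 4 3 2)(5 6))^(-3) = (1 4 3 2)(5 6)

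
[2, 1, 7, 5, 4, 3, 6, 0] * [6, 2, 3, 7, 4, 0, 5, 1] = [3, 2, 1, 0, 4, 7, 5, 6]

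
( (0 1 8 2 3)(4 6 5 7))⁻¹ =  (0 3 2 8 1)(4 7 5 6)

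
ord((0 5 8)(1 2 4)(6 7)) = 6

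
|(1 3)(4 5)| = 2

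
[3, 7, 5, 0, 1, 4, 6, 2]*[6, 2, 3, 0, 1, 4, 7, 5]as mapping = [0→0, 1→5, 2→4, 3→6, 4→2, 5→1, 6→7, 7→3]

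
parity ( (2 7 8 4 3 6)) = odd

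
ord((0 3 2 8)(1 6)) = 4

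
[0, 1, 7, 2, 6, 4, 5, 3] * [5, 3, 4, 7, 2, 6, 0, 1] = [5, 3, 1, 4, 0, 2, 6, 7]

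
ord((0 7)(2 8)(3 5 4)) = 6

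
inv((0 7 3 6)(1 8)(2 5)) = (0 6 3 7)(1 8)(2 5)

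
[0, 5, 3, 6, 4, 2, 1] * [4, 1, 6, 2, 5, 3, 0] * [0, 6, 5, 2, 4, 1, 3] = [4, 2, 5, 0, 1, 3, 6]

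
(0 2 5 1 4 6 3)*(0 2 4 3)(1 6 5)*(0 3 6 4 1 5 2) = (0 1 6 3)(2 5 4)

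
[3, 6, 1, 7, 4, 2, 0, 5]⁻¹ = [6, 2, 5, 0, 4, 7, 1, 3]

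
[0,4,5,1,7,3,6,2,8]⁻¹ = [0,3,7,5,1,2,6,4,8]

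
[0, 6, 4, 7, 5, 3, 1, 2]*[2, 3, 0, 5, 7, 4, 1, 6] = [2, 1, 7, 6, 4, 5, 3, 0]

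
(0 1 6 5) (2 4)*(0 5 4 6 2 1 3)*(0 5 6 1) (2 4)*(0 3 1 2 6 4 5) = (0 1 5 4 3) 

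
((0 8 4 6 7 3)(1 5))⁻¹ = (0 3 7 6 4 8)(1 5)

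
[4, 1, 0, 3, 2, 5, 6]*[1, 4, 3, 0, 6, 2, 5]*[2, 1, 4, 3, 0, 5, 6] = [6, 0, 1, 2, 3, 4, 5]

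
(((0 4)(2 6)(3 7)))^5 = (0 4)(2 6)(3 7)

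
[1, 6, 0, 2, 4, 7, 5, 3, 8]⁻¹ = [2, 0, 3, 7, 4, 6, 1, 5, 8]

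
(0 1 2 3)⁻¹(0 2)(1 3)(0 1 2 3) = (0 2)(1 3)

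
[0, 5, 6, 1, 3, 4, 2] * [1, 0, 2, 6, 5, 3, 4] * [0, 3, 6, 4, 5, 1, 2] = [3, 4, 5, 0, 2, 1, 6]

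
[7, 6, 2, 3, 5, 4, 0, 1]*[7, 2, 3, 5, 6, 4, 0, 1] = [1, 0, 3, 5, 4, 6, 7, 2]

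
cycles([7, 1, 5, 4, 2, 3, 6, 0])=(0 7)(2 5 3 4)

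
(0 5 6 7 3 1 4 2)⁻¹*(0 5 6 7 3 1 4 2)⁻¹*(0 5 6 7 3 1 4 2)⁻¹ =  (0 1 6 2 3 5 4 7)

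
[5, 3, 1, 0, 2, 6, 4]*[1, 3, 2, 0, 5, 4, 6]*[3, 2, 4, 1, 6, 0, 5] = [6, 3, 1, 2, 4, 5, 0]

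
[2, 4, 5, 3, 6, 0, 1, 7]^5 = [5, 6, 0, 3, 1, 2, 4, 7]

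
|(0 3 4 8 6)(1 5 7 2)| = 20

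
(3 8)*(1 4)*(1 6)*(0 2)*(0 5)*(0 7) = (0 2 5 7) (1 4 6) (3 8) 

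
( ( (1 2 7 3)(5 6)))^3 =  (1 3 7 2)(5 6)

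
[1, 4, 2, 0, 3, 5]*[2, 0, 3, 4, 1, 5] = [0, 1, 3, 2, 4, 5]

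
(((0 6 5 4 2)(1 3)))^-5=(1 3)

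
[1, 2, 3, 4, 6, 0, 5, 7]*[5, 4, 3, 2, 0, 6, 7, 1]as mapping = [0→4, 1→3, 2→2, 3→0, 4→7, 5→5, 6→6, 7→1]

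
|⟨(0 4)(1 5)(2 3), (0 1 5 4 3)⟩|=720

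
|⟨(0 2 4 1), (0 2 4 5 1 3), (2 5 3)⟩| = 720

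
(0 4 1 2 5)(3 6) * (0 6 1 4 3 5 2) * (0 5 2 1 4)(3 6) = (0 6 2 1 5 3 4)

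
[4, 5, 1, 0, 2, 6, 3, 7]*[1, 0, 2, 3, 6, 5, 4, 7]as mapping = [0→6, 1→5, 2→0, 3→1, 4→2, 5→4, 6→3, 7→7]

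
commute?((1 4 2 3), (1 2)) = no:(1 4 2 3)*(1 2) = (1 4)(2 3), (1 2)*(1 4 2 3) = (1 3)(2 4)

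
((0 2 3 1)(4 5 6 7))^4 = ()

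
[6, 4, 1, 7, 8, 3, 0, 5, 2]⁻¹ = [6, 2, 8, 5, 1, 7, 0, 3, 4]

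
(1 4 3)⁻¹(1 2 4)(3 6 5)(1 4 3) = (1 6 5)(2 3 4)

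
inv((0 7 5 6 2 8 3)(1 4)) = (0 3 8 2 6 5 7)(1 4)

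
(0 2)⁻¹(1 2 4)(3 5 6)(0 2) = (0 4 1)(3 5 6)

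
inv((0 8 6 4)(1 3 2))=(0 4 6 8)(1 2 3)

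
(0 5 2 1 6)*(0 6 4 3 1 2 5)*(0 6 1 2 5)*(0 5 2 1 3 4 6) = (1 6 3)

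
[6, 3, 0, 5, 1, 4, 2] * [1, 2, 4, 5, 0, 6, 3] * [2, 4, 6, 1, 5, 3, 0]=[1, 3, 4, 0, 6, 2, 5]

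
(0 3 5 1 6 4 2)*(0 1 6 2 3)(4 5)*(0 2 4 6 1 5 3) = (0 2 5 1 4)(3 6)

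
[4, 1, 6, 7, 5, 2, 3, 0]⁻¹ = [7, 1, 5, 6, 0, 4, 2, 3]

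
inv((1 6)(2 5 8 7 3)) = (1 6)(2 3 7 8 5)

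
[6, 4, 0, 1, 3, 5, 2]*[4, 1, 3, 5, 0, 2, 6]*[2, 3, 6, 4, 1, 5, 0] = [0, 2, 1, 3, 5, 6, 4]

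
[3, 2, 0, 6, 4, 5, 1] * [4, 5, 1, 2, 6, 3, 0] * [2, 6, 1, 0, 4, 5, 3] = [1, 6, 4, 2, 3, 0, 5]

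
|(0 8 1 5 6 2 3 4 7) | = 9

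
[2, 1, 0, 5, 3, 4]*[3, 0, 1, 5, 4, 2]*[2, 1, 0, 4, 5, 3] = [1, 2, 4, 0, 3, 5]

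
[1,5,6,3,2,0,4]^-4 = [5,0,4,3,6,1,2]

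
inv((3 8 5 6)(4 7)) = (3 6 5 8)(4 7)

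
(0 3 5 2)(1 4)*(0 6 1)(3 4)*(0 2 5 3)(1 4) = (0 1)(2 6 4)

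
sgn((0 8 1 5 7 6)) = -1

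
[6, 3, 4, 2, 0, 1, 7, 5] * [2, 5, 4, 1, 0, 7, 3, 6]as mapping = [0→3, 1→1, 2→0, 3→4, 4→2, 5→5, 6→6, 7→7]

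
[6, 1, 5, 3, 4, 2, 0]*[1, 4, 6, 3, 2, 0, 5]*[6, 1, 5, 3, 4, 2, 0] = [2, 4, 6, 3, 5, 0, 1]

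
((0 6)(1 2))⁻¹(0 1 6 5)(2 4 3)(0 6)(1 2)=(0 5 6 2)(1 4 3)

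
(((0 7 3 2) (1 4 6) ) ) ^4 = (1 4 6) 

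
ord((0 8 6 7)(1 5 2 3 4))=20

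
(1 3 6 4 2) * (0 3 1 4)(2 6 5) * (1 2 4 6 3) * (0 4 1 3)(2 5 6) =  (0 3 6 4)(1 5)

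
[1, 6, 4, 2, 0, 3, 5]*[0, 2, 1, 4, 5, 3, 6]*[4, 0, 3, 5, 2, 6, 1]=[3, 1, 6, 0, 4, 2, 5]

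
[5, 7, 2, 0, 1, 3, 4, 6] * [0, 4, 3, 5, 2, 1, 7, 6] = [1, 6, 3, 0, 4, 5, 2, 7] 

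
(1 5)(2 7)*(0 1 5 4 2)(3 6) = (0 1 4 2 7)(3 6)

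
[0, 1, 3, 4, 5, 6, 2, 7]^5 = [0, 1, 2, 3, 4, 5, 6, 7]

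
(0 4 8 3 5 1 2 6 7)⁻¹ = (0 7 6 2 1 5 3 8 4)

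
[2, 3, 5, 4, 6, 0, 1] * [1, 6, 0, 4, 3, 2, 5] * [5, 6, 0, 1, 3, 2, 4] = [5, 3, 0, 1, 2, 6, 4]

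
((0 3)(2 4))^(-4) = ()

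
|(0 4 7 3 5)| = 5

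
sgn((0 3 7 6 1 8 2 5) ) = -1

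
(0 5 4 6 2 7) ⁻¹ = (0 7 2 6 4 5) 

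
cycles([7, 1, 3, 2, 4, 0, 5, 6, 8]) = (0 7 6 5)(2 3)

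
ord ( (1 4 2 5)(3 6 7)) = 12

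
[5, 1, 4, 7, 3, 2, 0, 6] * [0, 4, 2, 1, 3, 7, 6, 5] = [7, 4, 3, 5, 1, 2, 0, 6]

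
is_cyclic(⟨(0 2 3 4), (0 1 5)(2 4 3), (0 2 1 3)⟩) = no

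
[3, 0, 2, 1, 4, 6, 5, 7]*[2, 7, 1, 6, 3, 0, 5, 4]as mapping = [0→6, 1→2, 2→1, 3→7, 4→3, 5→5, 6→0, 7→4]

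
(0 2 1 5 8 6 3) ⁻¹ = (0 3 6 8 5 1 2) 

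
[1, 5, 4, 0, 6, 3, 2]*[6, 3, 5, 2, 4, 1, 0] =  [3, 1, 4, 6, 0, 2, 5]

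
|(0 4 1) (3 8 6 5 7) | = 15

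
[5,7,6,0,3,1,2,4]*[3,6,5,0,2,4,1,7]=[4,7,1,3,0,6,5,2]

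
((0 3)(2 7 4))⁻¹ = (0 3)(2 4 7)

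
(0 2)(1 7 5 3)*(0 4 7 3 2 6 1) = (0 6 1 3)(2 4 7 5)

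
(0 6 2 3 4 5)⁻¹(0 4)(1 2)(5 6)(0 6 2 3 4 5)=(0 2)(1 3)(5 6)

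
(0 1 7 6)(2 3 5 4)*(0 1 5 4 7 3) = (0 5 7 6 1 3 4 2)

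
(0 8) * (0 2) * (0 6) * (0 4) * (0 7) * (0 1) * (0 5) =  (0 8 2 6 4 7 1 5)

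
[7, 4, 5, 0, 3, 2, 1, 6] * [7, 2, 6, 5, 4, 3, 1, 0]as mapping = [0→0, 1→4, 2→3, 3→7, 4→5, 5→6, 6→2, 7→1]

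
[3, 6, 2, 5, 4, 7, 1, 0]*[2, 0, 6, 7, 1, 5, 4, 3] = [7, 4, 6, 5, 1, 3, 0, 2]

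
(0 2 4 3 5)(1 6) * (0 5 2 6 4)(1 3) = (0 6 3 2)(1 4)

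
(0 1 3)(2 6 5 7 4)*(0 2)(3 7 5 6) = (0 1 7 4)(2 3)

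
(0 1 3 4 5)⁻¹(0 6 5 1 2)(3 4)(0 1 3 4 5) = (0 3 2 1 6)(4 5)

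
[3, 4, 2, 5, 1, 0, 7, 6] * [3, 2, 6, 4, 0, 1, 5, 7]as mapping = [0→4, 1→0, 2→6, 3→1, 4→2, 5→3, 6→7, 7→5]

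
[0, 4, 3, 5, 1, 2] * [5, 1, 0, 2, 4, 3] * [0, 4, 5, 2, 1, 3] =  [3, 1, 5, 2, 4, 0]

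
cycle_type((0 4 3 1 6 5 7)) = 7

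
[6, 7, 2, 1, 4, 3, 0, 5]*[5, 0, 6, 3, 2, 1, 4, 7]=[4, 7, 6, 0, 2, 3, 5, 1]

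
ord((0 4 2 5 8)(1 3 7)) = 15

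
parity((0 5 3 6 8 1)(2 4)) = even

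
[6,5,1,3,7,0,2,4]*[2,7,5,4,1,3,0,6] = [0,3,7,4,6,2,5,1]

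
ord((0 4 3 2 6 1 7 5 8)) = 9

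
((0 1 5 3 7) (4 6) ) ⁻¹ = (0 7 3 5 1) (4 6) 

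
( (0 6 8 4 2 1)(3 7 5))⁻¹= (0 1 2 4 8 6)(3 5 7)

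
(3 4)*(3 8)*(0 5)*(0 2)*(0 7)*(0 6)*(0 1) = (0 5 2 7 6 1)(3 4 8)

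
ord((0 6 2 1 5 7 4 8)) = 8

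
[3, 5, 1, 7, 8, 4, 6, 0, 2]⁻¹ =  [7, 2, 8, 0, 5, 1, 6, 3, 4]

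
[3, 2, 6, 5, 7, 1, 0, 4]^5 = [6, 5, 1, 0, 7, 3, 2, 4]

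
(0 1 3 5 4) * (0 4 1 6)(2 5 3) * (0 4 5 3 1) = (0 6 4 5)(1 2 3)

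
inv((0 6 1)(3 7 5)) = (0 1 6)(3 5 7)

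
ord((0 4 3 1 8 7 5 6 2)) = 9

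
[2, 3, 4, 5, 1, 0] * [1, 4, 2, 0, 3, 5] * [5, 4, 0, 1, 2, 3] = [0, 5, 1, 3, 2, 4]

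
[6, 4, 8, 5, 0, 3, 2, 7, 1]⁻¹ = [4, 8, 6, 5, 1, 3, 0, 7, 2]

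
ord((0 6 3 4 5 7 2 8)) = 8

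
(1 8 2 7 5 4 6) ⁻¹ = (1 6 4 5 7 2 8) 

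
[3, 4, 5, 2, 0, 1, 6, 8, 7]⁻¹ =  [4, 5, 3, 0, 1, 2, 6, 8, 7]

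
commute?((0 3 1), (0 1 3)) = yes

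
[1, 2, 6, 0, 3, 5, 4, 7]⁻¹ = [3, 0, 1, 4, 6, 5, 2, 7]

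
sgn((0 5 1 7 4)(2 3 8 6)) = -1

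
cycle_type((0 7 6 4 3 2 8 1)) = 8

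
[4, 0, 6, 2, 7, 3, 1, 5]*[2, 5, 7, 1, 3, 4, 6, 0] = [3, 2, 6, 7, 0, 1, 5, 4]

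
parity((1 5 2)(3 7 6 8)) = odd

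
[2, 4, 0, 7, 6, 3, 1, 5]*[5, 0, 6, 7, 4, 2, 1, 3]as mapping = [0→6, 1→4, 2→5, 3→3, 4→1, 5→7, 6→0, 7→2]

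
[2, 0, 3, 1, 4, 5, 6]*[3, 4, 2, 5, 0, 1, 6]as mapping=[0→2, 1→3, 2→5, 3→4, 4→0, 5→1, 6→6]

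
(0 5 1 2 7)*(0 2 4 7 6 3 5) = (1 4 7 2 6 3 5)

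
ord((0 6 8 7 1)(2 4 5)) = 15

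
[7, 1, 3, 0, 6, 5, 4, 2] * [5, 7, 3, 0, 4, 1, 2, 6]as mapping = [0→6, 1→7, 2→0, 3→5, 4→2, 5→1, 6→4, 7→3]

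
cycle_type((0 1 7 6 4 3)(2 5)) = 2.6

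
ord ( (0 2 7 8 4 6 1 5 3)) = 9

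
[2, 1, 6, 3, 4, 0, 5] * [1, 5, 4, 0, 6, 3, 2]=[4, 5, 2, 0, 6, 1, 3] 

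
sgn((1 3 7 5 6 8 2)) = 1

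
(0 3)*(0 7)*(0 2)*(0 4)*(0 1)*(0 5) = (0 3 7 2 4 1 5)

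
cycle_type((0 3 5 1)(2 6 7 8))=4^2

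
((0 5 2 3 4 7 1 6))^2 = (0 2 4 1)(3 7 6 5)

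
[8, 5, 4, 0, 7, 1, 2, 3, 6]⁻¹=[3, 5, 6, 7, 2, 1, 8, 4, 0]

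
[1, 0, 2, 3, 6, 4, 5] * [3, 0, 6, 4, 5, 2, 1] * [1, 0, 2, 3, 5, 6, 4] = [1, 3, 4, 5, 0, 6, 2]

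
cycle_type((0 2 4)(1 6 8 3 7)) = 3.5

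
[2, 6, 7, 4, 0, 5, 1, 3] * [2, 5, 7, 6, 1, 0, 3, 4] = [7, 3, 4, 1, 2, 0, 5, 6]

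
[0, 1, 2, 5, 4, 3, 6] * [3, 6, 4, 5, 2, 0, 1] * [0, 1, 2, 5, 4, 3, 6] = [5, 6, 4, 0, 2, 3, 1]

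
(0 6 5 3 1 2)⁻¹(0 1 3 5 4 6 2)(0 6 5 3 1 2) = (0 6 2 1 3 4 5)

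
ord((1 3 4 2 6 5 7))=7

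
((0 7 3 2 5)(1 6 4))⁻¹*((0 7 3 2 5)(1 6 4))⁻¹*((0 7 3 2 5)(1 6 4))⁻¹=(0 3 5 7 2)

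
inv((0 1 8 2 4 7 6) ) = (0 6 7 4 2 8 1) 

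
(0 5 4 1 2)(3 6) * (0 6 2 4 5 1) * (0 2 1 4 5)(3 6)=(0 4 2 3 1 5)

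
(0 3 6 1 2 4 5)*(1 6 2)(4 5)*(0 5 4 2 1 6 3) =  (1 6 3)(2 4)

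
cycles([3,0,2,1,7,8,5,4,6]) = (0 3 1) (4 7) (5 8 6) 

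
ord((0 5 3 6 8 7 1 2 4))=9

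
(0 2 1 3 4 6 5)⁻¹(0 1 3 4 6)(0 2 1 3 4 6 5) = (2 3 4 6 5)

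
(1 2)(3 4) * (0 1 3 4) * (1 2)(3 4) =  (0 2 4 3)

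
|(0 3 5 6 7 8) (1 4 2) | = 6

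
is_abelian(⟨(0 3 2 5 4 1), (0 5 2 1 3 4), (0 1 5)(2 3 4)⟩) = no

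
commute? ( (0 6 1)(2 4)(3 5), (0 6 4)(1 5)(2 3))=no: (0 6 1)(2 4)(3 5)*(0 6 4)(1 5)(2 3)=(0 4 3 1 6 5 2), (0 6 4)(1 5)(2 3)*(0 6 1)(2 4)(3 5)=(0 1 3 4 6 2 5)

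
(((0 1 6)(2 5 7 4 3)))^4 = (0 1 6)(2 3 4 7 5)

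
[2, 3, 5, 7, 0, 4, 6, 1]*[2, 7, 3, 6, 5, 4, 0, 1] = [3, 6, 4, 1, 2, 5, 0, 7]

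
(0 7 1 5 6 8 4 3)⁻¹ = (0 3 4 8 6 5 1 7)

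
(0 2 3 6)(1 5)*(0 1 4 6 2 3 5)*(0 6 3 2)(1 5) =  (0 2 1 6 5 4 3)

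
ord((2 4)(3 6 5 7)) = 4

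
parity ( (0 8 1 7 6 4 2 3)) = odd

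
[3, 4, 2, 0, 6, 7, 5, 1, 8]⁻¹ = [3, 7, 2, 0, 1, 6, 4, 5, 8]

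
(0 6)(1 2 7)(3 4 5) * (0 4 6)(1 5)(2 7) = (1 7 5 3 6 4)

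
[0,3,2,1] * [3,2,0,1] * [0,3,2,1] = [1,3,0,2]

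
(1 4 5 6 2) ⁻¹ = (1 2 6 5 4) 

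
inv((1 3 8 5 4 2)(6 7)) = (1 2 4 5 8 3)(6 7)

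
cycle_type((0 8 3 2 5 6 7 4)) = 8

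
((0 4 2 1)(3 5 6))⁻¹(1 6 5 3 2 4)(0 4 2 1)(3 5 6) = (0 3 6 5 1 2)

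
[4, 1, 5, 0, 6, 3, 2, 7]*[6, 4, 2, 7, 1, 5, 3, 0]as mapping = [0→1, 1→4, 2→5, 3→6, 4→3, 5→7, 6→2, 7→0]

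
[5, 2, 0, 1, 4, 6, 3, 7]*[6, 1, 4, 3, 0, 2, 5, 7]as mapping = [0→2, 1→4, 2→6, 3→1, 4→0, 5→5, 6→3, 7→7]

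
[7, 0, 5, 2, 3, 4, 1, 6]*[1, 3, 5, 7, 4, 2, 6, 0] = [0, 1, 2, 5, 7, 4, 3, 6]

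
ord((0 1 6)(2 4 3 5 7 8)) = 6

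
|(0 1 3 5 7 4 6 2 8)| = 9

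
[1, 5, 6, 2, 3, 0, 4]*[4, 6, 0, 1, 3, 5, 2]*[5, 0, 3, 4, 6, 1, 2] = [2, 1, 3, 5, 0, 6, 4]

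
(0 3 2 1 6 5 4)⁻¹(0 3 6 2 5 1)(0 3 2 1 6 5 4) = (1 4 6 3 2 5)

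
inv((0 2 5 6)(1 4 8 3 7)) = (0 6 5 2)(1 7 3 8 4)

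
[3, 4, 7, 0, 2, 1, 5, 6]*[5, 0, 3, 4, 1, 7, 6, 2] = [4, 1, 2, 5, 3, 0, 7, 6]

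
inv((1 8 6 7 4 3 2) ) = (1 2 3 4 7 6 8) 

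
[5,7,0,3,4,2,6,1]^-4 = [2,1,5,3,4,0,6,7]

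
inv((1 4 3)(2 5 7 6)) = (1 3 4)(2 6 7 5)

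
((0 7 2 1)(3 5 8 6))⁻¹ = (0 1 2 7)(3 6 8 5)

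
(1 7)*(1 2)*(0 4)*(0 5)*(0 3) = (0 4 5 3)(1 7 2)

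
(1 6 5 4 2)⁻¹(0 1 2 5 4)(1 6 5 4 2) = (0 6 1 4 2)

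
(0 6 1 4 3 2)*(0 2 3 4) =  (0 6 1)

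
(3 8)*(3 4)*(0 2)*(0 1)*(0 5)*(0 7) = (0 2 1 5 7)(3 8 4)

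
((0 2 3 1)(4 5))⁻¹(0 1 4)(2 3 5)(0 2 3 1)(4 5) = (0 5 2)(1 4 3)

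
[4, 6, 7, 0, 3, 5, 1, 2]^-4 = [3, 1, 2, 4, 0, 5, 6, 7]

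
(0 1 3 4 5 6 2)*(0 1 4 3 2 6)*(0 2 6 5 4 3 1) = (0 3 1 6 5 2)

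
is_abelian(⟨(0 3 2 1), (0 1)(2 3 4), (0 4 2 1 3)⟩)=no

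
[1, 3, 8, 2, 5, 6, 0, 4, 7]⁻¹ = [6, 0, 3, 1, 7, 4, 5, 8, 2]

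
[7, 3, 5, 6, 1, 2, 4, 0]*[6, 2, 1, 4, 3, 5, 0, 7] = [7, 4, 5, 0, 2, 1, 3, 6]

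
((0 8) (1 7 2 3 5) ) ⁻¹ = (0 8) (1 5 3 2 7) 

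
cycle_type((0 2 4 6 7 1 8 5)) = 8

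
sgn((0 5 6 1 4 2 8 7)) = -1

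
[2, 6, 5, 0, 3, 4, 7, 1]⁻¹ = [3, 7, 0, 4, 5, 2, 1, 6]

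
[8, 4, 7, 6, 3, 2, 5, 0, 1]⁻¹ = [7, 8, 5, 4, 1, 6, 3, 2, 0]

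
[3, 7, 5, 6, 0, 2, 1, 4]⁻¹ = [4, 6, 5, 0, 7, 2, 3, 1]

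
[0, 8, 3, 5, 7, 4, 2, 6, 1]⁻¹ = [0, 8, 6, 2, 5, 3, 7, 4, 1]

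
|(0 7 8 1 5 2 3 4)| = 8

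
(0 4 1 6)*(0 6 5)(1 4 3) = (0 3 1 5)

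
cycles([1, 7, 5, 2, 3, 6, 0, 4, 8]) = (0 1 7 4 3 2 5 6)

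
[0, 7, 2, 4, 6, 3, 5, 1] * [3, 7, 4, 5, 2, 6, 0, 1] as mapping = [0→3, 1→1, 2→4, 3→2, 4→0, 5→5, 6→6, 7→7] 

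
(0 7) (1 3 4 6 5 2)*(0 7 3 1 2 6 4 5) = (0 3 5 6) 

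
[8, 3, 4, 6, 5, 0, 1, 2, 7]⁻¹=[5, 6, 7, 1, 2, 4, 3, 8, 0]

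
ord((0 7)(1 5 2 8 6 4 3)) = 14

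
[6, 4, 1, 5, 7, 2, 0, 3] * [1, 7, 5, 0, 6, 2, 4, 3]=[4, 6, 7, 2, 3, 5, 1, 0] 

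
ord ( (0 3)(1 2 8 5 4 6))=6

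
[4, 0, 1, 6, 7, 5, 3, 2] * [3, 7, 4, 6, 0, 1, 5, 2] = [0, 3, 7, 5, 2, 1, 6, 4]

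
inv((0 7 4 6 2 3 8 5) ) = (0 5 8 3 2 6 4 7) 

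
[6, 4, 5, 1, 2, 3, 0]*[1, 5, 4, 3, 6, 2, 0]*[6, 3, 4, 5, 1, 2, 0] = [6, 0, 4, 2, 1, 5, 3]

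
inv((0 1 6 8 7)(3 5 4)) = (0 7 8 6 1)(3 4 5)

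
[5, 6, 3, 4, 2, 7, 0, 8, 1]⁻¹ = [6, 8, 4, 2, 3, 0, 1, 5, 7]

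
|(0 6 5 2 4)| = 5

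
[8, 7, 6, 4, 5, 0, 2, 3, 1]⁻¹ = [5, 8, 6, 7, 3, 4, 2, 1, 0]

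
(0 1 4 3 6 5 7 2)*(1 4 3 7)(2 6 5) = (0 4 7 6 2)(1 3 5)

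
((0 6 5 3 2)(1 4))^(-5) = (1 4)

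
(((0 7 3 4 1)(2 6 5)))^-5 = (2 6 5)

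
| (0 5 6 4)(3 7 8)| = 12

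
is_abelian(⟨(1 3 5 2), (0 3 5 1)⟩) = no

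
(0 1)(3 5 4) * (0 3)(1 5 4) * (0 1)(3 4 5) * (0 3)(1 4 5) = (1 5 3)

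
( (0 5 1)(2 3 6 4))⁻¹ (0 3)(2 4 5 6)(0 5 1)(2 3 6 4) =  (1 4 3 2)(5 6)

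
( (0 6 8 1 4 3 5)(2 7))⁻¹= (0 5 3 4 1 8 6)(2 7)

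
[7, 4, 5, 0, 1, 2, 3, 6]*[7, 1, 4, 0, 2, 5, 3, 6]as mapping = [0→6, 1→2, 2→5, 3→7, 4→1, 5→4, 6→0, 7→3]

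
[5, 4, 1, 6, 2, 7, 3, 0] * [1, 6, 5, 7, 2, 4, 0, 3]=[4, 2, 6, 0, 5, 3, 7, 1]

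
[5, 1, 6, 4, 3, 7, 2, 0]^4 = [5, 1, 2, 3, 4, 7, 6, 0]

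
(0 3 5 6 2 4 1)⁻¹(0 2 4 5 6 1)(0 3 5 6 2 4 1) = (0 3 4 1 6 2)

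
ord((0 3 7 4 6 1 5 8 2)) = 9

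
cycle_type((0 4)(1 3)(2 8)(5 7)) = 2^4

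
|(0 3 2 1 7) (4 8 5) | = 15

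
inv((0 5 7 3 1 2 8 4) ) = (0 4 8 2 1 3 7 5) 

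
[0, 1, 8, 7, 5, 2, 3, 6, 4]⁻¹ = [0, 1, 5, 6, 8, 4, 7, 3, 2]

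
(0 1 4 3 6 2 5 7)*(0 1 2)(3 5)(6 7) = (0 2 3 7 1 4 5 6)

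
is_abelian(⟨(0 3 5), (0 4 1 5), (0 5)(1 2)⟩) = no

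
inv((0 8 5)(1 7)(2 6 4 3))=(0 5 8)(1 7)(2 3 4 6)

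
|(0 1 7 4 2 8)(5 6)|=6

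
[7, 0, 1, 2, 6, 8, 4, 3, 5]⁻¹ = [1, 2, 3, 7, 6, 8, 4, 0, 5]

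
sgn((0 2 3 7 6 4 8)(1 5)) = -1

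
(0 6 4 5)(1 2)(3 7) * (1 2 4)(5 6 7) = (0 7 3 5)(1 4 6)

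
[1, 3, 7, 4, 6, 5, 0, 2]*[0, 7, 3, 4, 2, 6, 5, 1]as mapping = [0→7, 1→4, 2→1, 3→2, 4→5, 5→6, 6→0, 7→3]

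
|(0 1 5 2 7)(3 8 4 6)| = 20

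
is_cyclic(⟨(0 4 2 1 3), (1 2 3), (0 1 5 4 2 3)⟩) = no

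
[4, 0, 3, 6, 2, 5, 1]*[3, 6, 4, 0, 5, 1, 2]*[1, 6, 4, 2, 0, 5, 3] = [5, 2, 1, 4, 0, 6, 3]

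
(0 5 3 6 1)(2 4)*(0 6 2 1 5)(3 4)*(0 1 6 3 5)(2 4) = (0 1 3 4 6)(2 5)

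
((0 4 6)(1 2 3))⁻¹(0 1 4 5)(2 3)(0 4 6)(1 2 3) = (1 3)(2 6 5 4)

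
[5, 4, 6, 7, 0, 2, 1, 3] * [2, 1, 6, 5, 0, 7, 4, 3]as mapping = [0→7, 1→0, 2→4, 3→3, 4→2, 5→6, 6→1, 7→5]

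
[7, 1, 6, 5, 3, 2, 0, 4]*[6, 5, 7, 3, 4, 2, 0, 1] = [1, 5, 0, 2, 3, 7, 6, 4]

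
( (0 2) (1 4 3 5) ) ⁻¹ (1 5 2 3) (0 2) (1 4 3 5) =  (0 5 4 1) 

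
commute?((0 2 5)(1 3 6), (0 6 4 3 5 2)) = no:(0 2 5)(1 3 6)*(0 6 4 3 5 2) = (1 5 6)(3 4), (0 6 4 3 5 2)*(0 2 5)(1 3 6) = (0 1 3)(4 6)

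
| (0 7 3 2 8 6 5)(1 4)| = 14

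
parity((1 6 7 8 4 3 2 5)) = odd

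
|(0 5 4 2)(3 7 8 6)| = 4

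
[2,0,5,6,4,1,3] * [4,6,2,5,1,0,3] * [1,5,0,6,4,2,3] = [0,4,1,6,5,3,2]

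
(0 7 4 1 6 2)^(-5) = (0 7 4 1 6 2)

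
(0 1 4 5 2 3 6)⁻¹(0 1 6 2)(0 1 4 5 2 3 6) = (0 3 1 4)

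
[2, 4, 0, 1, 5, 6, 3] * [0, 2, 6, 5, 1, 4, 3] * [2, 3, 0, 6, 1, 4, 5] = [5, 3, 2, 0, 1, 6, 4]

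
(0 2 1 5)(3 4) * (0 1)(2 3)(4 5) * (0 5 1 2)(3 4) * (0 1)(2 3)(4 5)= (0 5 3)(1 2 4)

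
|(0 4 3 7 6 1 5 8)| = 8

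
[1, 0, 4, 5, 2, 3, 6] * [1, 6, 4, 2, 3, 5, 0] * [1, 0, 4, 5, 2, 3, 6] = [6, 0, 5, 3, 2, 4, 1]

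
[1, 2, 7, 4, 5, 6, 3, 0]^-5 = [7, 0, 1, 6, 3, 4, 5, 2]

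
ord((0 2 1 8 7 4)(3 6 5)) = 6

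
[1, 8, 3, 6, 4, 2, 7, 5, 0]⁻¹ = [8, 0, 5, 2, 4, 7, 3, 6, 1]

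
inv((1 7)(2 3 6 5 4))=(1 7)(2 4 5 6 3)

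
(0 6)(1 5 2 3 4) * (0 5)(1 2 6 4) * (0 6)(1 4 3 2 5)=(0 3 4 5)(1 6)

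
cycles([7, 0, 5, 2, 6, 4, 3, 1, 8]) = (0 7 1)(2 5 4 6 3)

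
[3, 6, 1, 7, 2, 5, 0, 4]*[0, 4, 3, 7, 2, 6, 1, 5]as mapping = [0→7, 1→1, 2→4, 3→5, 4→3, 5→6, 6→0, 7→2]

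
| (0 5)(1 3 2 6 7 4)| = 6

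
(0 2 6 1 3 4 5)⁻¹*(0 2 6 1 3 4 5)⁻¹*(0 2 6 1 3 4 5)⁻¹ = (0 3 2 4 6 5 1)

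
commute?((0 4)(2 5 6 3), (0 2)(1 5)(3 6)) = no:(0 4)(2 5 6 3)*(0 2)(1 5)(3 6) = (0 4 2 1 5 3), (0 2)(1 5)(3 6)*(0 4)(2 5 6 3) = (0 5 1 6 2 4)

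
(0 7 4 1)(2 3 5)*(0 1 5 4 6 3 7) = (2 7 6 3 4 5)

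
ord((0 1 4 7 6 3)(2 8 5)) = 6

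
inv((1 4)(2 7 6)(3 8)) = (1 4)(2 6 7)(3 8)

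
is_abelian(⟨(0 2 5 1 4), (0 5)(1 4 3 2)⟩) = no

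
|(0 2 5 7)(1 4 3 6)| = 4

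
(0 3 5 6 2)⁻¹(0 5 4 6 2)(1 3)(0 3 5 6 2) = (0 3 6 4 2)(1 5)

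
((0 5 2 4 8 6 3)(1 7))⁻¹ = (0 3 6 8 4 2 5)(1 7)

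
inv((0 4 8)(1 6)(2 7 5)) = (0 8 4)(1 6)(2 5 7)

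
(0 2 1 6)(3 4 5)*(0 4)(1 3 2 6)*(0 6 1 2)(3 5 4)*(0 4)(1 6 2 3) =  (0 6 1 3 2 5 4)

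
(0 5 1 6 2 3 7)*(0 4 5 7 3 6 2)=(0 7 4 5 1 2 6) 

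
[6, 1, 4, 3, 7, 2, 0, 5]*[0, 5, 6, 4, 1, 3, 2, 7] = [2, 5, 1, 4, 7, 6, 0, 3]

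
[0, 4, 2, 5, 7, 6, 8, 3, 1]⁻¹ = [0, 8, 2, 7, 1, 3, 5, 4, 6]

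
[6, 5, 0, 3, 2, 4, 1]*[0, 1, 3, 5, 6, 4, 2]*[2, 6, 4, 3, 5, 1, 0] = [4, 5, 2, 1, 3, 0, 6]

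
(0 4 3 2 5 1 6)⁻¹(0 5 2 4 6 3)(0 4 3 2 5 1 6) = (0 2 4 1 5 3)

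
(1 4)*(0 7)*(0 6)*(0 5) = (0 7 6 5)(1 4)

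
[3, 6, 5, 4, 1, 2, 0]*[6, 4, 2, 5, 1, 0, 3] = [5, 3, 0, 1, 4, 2, 6]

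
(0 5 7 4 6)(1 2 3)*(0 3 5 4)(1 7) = (0 4 6 3 7)(1 2 5)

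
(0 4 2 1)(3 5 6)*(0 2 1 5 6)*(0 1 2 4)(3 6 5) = (1 4 2 3 5)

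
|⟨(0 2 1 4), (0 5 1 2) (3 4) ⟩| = 720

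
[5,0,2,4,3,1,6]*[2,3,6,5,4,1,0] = [1,2,6,4,5,3,0]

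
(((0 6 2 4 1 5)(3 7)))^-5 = (0 6 2 4 1 5)(3 7)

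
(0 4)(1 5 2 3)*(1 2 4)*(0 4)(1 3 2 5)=(0 3 5)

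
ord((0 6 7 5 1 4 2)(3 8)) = 14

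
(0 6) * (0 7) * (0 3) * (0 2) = (0 6 7 3 2)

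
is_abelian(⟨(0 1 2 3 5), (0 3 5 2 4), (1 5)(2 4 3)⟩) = no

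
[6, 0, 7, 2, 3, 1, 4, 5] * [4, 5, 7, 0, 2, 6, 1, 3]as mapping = [0→1, 1→4, 2→3, 3→7, 4→0, 5→5, 6→2, 7→6]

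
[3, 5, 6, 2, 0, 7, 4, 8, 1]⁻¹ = [4, 8, 3, 0, 6, 1, 2, 5, 7]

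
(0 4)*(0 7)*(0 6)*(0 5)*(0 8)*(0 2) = (0 4 7 6 5 8 2)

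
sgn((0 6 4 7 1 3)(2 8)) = 1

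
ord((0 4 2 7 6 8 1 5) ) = 8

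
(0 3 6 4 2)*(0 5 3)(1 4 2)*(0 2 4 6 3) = (0 2 5)(1 6 4)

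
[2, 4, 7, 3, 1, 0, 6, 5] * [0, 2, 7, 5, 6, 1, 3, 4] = [7, 6, 4, 5, 2, 0, 3, 1]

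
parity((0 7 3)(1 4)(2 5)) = even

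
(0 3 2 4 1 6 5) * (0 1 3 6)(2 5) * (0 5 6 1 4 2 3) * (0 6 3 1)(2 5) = (1 2 5 4 6)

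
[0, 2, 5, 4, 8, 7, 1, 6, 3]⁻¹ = [0, 6, 1, 8, 3, 2, 7, 5, 4]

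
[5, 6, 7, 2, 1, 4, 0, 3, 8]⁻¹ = [6, 4, 3, 7, 5, 0, 1, 2, 8]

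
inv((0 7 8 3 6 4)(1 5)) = (0 4 6 3 8 7)(1 5)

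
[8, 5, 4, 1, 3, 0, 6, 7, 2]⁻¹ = [5, 3, 8, 4, 2, 1, 6, 7, 0]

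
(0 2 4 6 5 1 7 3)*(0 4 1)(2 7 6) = (0 7 3 4 2 1 6 5)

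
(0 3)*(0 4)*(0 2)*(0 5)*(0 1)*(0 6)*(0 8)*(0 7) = (0 3 4 2 5 1 6 8 7)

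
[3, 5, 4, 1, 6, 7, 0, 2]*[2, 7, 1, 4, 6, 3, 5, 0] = [4, 3, 6, 7, 5, 0, 2, 1]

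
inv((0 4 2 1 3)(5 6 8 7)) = (0 3 1 2 4)(5 7 8 6)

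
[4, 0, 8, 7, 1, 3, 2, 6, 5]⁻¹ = [1, 4, 6, 5, 0, 8, 7, 3, 2]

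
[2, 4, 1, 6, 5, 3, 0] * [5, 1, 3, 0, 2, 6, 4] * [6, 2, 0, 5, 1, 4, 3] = [5, 0, 2, 1, 3, 6, 4]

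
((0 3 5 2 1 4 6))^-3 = (0 1 3 4 5 6 2)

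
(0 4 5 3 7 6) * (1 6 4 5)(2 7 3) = (0 5 2 7 4 1 6)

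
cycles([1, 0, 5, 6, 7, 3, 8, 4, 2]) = (0 1)(2 5 3 6 8)(4 7)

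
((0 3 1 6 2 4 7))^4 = (0 2 3 4 1 7 6)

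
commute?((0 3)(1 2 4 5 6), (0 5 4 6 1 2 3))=no:(0 3)(1 2 4 5 6) * (0 5 4 6 1 2 3)=(1 3 5)(2 6), (0 5 4 6 1 2 3) * (0 3)(1 2 4 5 6)=(0 6 2)(1 4)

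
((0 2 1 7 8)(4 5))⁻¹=(0 8 7 1 2)(4 5)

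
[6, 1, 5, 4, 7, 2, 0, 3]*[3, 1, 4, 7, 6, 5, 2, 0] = [2, 1, 5, 6, 0, 4, 3, 7]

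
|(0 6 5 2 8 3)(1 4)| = 6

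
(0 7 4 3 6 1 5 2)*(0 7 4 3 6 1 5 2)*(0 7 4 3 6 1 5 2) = (0 3 5 7 6 2 4 1)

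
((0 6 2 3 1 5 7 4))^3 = (0 3 7 6 1 4 2 5)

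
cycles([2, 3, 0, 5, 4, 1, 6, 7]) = (0 2) (1 3 5) 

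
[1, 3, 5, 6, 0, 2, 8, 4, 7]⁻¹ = [4, 0, 5, 1, 7, 2, 3, 8, 6]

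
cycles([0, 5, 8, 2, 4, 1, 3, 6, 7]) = (1 5)(2 8 7 6 3)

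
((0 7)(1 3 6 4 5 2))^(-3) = (0 7)(1 4)(2 6)(3 5)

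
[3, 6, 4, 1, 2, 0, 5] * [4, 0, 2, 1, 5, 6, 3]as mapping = [0→1, 1→3, 2→5, 3→0, 4→2, 5→4, 6→6]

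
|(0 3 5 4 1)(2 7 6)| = 15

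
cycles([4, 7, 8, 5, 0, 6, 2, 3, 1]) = (0 4)(1 7 3 5 6 2 8)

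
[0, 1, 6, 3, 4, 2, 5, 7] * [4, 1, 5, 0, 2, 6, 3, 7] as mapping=[0→4, 1→1, 2→3, 3→0, 4→2, 5→5, 6→6, 7→7] 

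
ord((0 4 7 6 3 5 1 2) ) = 8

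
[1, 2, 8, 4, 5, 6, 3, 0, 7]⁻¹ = [7, 0, 1, 6, 3, 4, 5, 8, 2]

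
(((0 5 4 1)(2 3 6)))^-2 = (0 4)(1 5)(2 3 6)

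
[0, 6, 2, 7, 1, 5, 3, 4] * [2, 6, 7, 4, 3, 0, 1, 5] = [2, 1, 7, 5, 6, 0, 4, 3]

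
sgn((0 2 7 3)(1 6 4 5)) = 1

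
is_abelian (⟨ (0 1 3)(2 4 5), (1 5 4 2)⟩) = no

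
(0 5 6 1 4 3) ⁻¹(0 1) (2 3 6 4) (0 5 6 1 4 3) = (0 1 3 2) (4 5) 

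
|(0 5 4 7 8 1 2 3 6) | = 9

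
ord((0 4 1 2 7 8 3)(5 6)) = 14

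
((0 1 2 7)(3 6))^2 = (0 2)(1 7)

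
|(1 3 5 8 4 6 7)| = 7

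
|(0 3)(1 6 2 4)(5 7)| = 4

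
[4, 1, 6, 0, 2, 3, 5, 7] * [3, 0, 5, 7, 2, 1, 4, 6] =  [2, 0, 4, 3, 5, 7, 1, 6]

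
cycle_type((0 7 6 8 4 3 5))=7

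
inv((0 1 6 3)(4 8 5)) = (0 3 6 1)(4 5 8)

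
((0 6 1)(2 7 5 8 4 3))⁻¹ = (0 1 6)(2 3 4 8 5 7)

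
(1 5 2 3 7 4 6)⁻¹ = (1 6 4 7 3 2 5)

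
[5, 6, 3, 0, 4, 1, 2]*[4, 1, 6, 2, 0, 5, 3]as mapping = [0→5, 1→3, 2→2, 3→4, 4→0, 5→1, 6→6]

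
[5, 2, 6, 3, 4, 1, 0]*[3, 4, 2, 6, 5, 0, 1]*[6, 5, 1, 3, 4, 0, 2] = [6, 1, 5, 2, 0, 4, 3]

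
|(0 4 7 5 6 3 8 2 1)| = 9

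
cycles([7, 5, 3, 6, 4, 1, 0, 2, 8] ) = (0 7 2 3 6)(1 5)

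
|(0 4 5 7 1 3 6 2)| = 8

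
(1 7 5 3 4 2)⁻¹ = (1 2 4 3 5 7)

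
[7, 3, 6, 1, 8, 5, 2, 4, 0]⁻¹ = [8, 3, 6, 1, 7, 5, 2, 0, 4]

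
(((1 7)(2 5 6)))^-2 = (2 5 6)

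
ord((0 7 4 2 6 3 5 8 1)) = 9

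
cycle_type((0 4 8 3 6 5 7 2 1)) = 9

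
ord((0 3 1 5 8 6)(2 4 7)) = 6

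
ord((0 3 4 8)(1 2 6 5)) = 4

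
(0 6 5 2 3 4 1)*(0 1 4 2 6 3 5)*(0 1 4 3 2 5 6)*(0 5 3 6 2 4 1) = (0 4 6)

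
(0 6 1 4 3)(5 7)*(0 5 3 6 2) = (0 2)(1 4 6)(3 5 7)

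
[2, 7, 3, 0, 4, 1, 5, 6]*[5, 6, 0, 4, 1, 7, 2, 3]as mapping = [0→0, 1→3, 2→4, 3→5, 4→1, 5→6, 6→7, 7→2]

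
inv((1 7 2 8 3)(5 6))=(1 3 8 2 7)(5 6)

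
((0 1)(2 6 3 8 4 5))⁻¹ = (0 1)(2 5 4 8 3 6)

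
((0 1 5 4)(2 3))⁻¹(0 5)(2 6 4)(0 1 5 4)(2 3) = (0 3 6)(1 4)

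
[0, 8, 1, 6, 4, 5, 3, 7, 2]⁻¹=[0, 2, 8, 6, 4, 5, 3, 7, 1]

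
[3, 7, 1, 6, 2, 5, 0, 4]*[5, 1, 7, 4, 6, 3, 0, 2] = [4, 2, 1, 0, 7, 3, 5, 6]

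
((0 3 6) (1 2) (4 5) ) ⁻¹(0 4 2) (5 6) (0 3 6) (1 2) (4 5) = (0 4) (1 3 5) 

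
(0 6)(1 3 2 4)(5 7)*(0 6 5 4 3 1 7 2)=(0 5 2 3)(4 7)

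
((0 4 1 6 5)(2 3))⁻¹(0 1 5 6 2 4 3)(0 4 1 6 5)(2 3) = (0 5 3 1 2 4 6)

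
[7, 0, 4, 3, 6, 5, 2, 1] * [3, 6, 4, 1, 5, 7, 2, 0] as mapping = [0→0, 1→3, 2→5, 3→1, 4→2, 5→7, 6→4, 7→6] 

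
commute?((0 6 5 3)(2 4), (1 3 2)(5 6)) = no:(0 6 5 3)(2 4)*(1 3 2)(5 6) = (0 5 2 4 1 3), (1 3 2)(5 6)*(0 6 5 3)(2 4) = (0 6 3 4 2 1)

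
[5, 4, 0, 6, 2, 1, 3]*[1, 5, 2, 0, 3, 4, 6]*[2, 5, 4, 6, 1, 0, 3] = [1, 6, 5, 3, 4, 0, 2] 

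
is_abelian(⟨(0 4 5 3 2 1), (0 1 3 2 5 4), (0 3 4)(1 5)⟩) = no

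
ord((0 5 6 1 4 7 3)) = 7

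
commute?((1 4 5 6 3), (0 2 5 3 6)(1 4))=no:(1 4 5 6 3)*(0 2 5 3 6)(1 4)=(0 2 5)(3 4), (0 2 5 3 6)(1 4)*(1 4 5 6 3)=(0 2 6)(1 5)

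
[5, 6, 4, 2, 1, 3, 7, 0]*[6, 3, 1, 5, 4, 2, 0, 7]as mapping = [0→2, 1→0, 2→4, 3→1, 4→3, 5→5, 6→7, 7→6]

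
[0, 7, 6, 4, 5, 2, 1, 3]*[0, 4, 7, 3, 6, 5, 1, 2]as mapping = [0→0, 1→2, 2→1, 3→6, 4→5, 5→7, 6→4, 7→3]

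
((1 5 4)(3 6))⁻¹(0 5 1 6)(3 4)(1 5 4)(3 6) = (0 4 5 3)(1 6)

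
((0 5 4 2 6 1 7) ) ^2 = (0 4 6 7 5 2 1) 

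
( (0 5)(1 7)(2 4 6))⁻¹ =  (0 5)(1 7)(2 6 4)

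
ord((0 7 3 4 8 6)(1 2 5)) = 6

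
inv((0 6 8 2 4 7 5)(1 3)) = (0 5 7 4 2 8 6)(1 3)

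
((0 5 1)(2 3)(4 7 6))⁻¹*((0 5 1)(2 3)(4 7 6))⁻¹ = (0 5 1)(4 7 6)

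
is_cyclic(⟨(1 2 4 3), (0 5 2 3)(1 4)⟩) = no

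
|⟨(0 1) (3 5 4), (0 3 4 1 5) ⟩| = 120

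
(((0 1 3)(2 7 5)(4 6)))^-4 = (0 3 1)(2 5 7)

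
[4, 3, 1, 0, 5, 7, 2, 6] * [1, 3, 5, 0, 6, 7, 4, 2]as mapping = [0→6, 1→0, 2→3, 3→1, 4→7, 5→2, 6→5, 7→4]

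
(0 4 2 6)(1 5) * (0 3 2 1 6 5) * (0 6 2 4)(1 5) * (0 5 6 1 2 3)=(0 5 3 4 6)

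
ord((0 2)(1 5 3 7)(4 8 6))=12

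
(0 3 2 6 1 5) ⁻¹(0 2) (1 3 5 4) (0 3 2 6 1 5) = (0 4 5 2) (3 6) 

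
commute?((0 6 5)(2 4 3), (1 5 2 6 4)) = no:(0 6 5)(2 4 3) * (1 5 2 6 4) = (0 4 3 6 2 1 5), (1 5 2 6 4) * (0 6 5)(2 4 3) = (0 6 3 2 5 4 1)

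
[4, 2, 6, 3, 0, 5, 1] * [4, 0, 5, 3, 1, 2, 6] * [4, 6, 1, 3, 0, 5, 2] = [6, 5, 2, 3, 0, 1, 4] 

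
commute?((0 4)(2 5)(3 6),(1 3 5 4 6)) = no:(0 4)(2 5)(3 6)*(1 3 5 4 6) = (0 6 5 2 4)(1 3),(1 3 5 4 6)*(0 4)(2 5)(3 6) = (0 4 3 2 5)(1 6)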